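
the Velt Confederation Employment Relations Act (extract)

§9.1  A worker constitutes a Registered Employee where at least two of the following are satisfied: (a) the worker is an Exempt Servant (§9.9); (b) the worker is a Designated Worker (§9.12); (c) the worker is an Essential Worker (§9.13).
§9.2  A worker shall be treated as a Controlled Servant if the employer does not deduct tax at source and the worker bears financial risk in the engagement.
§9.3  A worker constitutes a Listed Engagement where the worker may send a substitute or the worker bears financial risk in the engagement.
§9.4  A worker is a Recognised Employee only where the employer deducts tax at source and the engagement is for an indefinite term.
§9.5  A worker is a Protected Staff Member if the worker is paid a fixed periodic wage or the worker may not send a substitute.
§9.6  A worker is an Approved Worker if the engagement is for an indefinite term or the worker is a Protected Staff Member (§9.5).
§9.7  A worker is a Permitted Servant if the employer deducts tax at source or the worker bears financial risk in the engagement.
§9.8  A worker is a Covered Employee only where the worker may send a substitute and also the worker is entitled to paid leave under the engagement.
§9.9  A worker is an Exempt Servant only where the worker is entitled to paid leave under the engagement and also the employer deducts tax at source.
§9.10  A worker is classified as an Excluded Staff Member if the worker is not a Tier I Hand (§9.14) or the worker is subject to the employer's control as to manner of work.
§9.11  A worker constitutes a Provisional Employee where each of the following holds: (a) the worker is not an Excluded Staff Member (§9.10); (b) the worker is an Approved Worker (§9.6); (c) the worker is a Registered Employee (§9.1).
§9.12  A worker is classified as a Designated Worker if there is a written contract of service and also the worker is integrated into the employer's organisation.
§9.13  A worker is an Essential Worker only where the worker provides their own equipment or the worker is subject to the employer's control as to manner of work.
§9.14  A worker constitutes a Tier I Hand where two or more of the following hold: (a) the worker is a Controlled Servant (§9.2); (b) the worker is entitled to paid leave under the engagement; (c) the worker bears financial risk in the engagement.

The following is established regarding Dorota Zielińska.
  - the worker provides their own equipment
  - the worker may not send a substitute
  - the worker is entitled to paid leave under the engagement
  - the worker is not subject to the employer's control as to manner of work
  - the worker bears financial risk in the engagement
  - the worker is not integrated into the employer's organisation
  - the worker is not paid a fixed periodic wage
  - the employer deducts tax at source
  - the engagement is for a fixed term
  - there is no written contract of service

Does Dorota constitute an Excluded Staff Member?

§9.2 — Controlled Servant: [the employer does not deduct tax at source? no] AND [the worker bears financial risk in the engagement? yes] → not satisfied.
§9.14 — Tier I Hand: Controlled Servant (§9.2)? no; the worker is entitled to paid leave under the engagement? yes; the worker bears financial risk in the engagement? yes — 2 of 3 hold (need ≥2) → satisfied.
§9.10 — Excluded Staff Member: [not a Tier I Hand (§9.14)? no] OR [the worker is subject to the employer's control as to manner of work? no] → not satisfied.

No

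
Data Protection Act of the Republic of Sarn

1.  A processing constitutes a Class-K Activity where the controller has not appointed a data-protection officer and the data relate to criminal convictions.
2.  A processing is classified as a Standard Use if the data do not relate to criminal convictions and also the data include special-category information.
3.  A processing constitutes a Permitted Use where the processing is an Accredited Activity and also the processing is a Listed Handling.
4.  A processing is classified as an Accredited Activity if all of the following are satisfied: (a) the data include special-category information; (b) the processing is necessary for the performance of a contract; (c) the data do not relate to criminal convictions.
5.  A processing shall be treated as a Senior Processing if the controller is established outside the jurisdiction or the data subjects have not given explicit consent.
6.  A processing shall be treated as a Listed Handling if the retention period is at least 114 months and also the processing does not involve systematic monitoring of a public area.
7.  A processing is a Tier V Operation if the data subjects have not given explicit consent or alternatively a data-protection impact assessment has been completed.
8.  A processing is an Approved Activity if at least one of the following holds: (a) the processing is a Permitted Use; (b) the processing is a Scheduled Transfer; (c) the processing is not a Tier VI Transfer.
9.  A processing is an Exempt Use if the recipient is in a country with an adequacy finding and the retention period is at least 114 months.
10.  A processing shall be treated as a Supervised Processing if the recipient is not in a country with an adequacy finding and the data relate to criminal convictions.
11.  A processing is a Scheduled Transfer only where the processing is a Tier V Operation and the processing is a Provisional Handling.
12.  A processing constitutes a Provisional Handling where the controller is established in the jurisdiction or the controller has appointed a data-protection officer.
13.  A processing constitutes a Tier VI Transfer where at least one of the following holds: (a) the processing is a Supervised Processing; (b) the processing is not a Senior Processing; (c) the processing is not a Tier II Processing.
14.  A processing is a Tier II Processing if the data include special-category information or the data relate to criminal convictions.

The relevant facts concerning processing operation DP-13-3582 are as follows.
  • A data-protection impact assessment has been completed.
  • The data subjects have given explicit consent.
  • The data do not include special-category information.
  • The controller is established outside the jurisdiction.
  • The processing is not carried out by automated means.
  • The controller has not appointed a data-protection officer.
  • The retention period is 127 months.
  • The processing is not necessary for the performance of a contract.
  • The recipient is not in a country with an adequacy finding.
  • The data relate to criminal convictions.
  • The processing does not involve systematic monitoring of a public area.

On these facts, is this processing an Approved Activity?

No

paragraph 4 — Accredited Activity: [the data include special-category information? no] AND [the processing is necessary for the performance of a contract? no] AND [the data do not relate to criminal convictions? no] → not satisfied.
paragraph 6 — Listed Handling: [retention period: 127 months ≥ 114 months? yes] AND [the processing does not involve systematic monitoring of a public area? yes] → satisfied.
paragraph 3 — Permitted Use: [Accredited Activity (paragraph 4)? no] AND [Listed Handling (paragraph 6)? yes] → not satisfied.
paragraph 7 — Tier V Operation: [the data subjects have not given explicit consent? no] OR [a data-protection impact assessment has been completed? yes] → satisfied.
paragraph 12 — Provisional Handling: [the controller is established in the jurisdiction? no] OR [the controller has appointed a data-protection officer? no] → not satisfied.
paragraph 11 — Scheduled Transfer: [Tier V Operation (paragraph 7)? yes] AND [Provisional Handling (paragraph 12)? no] → not satisfied.
paragraph 10 — Supervised Processing: [the recipient is not in a country with an adequacy finding? yes] AND [the data relate to criminal convictions? yes] → satisfied.
paragraph 5 — Senior Processing: [the controller is established outside the jurisdiction? yes] OR [the data subjects have not given explicit consent? no] → satisfied.
paragraph 14 — Tier II Processing: [the data include special-category information? no] OR [the data relate to criminal convictions? yes] → satisfied.
paragraph 13 — Tier VI Transfer: [Supervised Processing (paragraph 10)? yes] OR [not a Senior Processing (paragraph 5)? no] OR [not a Tier II Processing (paragraph 14)? no] → satisfied.
paragraph 8 — Approved Activity: [Permitted Use (paragraph 3)? no] OR [Scheduled Transfer (paragraph 11)? no] OR [not a Tier VI Transfer (paragraph 13)? no] → not satisfied.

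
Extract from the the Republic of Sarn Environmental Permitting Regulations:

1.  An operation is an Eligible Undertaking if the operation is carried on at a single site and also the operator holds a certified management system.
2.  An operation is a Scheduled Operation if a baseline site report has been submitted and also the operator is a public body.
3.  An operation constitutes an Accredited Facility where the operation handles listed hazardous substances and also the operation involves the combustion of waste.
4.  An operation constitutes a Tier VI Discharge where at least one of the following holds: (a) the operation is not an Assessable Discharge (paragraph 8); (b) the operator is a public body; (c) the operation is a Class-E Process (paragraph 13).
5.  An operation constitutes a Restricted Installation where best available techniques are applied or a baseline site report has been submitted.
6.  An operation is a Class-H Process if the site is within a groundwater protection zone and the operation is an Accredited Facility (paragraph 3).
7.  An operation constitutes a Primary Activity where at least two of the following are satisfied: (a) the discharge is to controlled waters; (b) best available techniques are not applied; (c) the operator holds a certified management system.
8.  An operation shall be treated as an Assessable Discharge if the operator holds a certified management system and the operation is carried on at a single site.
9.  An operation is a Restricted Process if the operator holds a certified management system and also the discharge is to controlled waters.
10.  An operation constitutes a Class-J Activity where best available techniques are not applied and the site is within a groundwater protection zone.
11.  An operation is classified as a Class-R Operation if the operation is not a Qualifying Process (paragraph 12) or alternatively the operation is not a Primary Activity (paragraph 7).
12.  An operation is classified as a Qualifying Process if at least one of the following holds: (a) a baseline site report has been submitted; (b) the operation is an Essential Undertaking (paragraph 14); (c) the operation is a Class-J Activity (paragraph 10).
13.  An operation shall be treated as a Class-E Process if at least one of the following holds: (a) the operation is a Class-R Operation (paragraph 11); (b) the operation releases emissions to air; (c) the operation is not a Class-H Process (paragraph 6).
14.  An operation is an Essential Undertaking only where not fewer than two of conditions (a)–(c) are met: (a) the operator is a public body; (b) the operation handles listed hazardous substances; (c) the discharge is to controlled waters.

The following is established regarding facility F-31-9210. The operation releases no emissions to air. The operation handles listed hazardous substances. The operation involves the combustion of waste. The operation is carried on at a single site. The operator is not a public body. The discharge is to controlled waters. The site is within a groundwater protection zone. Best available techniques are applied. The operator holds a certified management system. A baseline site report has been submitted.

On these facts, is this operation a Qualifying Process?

Yes

Under paragraph 14: the operator is a public body? no; the operation handles listed hazardous substances? yes; the discharge is to controlled waters? yes — 2 of 3 hold (need ≥2) → satisfied.
Under paragraph 10: best available techniques are not applied? no; and the site is within a groundwater protection zone? yes. So the operation is not a Class-J Activity.
Under paragraph 12: a baseline site report has been submitted? yes; or Essential Undertaking (paragraph 14)? yes; or Class-J Activity (paragraph 10)? no. So the operation is a Qualifying Process.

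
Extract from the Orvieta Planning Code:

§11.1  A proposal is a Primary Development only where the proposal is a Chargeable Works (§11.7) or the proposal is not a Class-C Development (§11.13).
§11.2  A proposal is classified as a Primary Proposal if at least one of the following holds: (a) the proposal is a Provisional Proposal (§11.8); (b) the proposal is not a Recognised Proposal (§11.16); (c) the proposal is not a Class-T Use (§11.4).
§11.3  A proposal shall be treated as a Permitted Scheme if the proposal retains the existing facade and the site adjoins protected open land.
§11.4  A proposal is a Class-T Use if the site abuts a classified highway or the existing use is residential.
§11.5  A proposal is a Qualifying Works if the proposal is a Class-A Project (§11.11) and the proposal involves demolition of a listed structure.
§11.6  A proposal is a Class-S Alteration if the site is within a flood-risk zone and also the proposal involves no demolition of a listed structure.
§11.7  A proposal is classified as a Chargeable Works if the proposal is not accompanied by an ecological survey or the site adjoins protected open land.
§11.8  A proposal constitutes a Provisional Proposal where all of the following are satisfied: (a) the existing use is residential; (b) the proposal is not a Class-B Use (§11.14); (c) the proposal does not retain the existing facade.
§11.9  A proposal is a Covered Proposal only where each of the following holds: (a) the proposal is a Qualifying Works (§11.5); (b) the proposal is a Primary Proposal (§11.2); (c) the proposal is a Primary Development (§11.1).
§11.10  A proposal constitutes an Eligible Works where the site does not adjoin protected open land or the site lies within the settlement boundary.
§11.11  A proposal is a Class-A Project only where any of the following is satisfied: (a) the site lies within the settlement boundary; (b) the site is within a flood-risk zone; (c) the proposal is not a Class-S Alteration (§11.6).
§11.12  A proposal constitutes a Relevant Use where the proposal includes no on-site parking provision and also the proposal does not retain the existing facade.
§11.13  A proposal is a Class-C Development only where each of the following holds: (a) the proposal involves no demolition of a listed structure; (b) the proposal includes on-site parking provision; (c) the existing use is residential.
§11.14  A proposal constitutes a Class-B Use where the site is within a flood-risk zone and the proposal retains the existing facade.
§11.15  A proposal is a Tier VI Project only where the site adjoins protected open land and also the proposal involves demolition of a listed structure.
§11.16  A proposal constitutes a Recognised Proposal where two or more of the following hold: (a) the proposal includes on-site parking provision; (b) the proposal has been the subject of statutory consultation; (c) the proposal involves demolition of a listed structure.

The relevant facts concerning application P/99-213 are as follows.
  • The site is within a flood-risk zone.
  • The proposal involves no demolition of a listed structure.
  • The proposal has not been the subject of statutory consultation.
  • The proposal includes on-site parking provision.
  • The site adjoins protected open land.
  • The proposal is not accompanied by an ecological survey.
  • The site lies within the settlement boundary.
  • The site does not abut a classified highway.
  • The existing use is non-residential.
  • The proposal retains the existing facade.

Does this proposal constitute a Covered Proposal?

No

§11.6 — Class-S Alteration: [the site is within a flood-risk zone? yes] AND [the proposal involves no demolition of a listed structure? yes] → satisfied.
§11.11 — Class-A Project: [the site lies within the settlement boundary? yes] OR [the site is within a flood-risk zone? yes] OR [not a Class-S Alteration (§11.6)? no] → satisfied.
§11.5 — Qualifying Works: [Class-A Project (§11.11)? yes] AND [the proposal involves demolition of a listed structure? no] → not satisfied.
§11.14 — Class-B Use: [the site is within a flood-risk zone? yes] AND [the proposal retains the existing facade? yes] → satisfied.
§11.8 — Provisional Proposal: [the existing use is residential? no] AND [not a Class-B Use (§11.14)? no] AND [the proposal does not retain the existing facade? no] → not satisfied.
§11.16 — Recognised Proposal: the proposal includes on-site parking provision? yes; the proposal has been the subject of statutory consultation? no; the proposal involves demolition of a listed structure? no — 1 of 3 hold (need ≥2) → not satisfied.
§11.4 — Class-T Use: [the site abuts a classified highway? no] OR [the existing use is residential? no] → not satisfied.
§11.2 — Primary Proposal: [Provisional Proposal (§11.8)? no] OR [not a Recognised Proposal (§11.16)? yes] OR [not a Class-T Use (§11.4)? yes] → satisfied.
§11.7 — Chargeable Works: [the proposal is not accompanied by an ecological survey? yes] OR [the site adjoins protected open land? yes] → satisfied.
§11.13 — Class-C Development: [the proposal involves no demolition of a listed structure? yes] AND [the proposal includes on-site parking provision? yes] AND [the existing use is residential? no] → not satisfied.
§11.1 — Primary Development: [Chargeable Works (§11.7)? yes] OR [not a Class-C Development (§11.13)? yes] → satisfied.
§11.9 — Covered Proposal: [Qualifying Works (§11.5)? no] AND [Primary Proposal (§11.2)? yes] AND [Primary Development (§11.1)? yes] → not satisfied.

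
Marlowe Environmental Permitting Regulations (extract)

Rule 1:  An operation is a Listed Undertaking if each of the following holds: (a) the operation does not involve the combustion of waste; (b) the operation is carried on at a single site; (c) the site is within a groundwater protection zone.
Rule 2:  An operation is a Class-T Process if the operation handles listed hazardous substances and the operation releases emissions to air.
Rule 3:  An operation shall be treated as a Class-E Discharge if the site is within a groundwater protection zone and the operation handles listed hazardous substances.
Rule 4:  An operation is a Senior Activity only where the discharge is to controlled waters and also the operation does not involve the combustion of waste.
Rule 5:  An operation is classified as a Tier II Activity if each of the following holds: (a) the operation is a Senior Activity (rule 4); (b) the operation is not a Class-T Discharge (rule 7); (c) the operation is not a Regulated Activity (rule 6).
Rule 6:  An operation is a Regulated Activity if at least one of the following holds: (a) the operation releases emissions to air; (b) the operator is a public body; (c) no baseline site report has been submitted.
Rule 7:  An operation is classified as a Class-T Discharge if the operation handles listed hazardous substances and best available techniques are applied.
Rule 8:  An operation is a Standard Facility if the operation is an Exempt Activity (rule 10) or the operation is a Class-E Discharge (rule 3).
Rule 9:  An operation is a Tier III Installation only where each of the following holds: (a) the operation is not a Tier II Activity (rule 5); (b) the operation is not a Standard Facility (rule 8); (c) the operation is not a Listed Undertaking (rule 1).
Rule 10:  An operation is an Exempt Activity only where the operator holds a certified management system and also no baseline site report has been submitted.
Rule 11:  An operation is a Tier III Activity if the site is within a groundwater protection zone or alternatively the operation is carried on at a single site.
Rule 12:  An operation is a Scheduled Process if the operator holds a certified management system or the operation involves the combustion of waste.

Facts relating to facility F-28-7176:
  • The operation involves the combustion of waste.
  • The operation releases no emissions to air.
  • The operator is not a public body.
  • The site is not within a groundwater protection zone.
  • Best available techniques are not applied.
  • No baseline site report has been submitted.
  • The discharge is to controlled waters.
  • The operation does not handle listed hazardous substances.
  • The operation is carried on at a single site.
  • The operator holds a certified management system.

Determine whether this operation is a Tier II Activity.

No

Under rule 4: the discharge is to controlled waters? yes; and the operation does not involve the combustion of waste? no. So the operation is not a Senior Activity.
Under rule 7: the operation handles listed hazardous substances? no; and best available techniques are applied? no. So the operation is not a Class-T Discharge.
Under rule 6: the operation releases emissions to air? no; or the operator is a public body? no; or no baseline site report has been submitted? yes. So the operation is a Regulated Activity.
Under rule 5: Senior Activity (rule 4)? no; and not a Class-T Discharge (rule 7)? yes; and not a Regulated Activity (rule 6)? no. So the operation is not a Tier II Activity.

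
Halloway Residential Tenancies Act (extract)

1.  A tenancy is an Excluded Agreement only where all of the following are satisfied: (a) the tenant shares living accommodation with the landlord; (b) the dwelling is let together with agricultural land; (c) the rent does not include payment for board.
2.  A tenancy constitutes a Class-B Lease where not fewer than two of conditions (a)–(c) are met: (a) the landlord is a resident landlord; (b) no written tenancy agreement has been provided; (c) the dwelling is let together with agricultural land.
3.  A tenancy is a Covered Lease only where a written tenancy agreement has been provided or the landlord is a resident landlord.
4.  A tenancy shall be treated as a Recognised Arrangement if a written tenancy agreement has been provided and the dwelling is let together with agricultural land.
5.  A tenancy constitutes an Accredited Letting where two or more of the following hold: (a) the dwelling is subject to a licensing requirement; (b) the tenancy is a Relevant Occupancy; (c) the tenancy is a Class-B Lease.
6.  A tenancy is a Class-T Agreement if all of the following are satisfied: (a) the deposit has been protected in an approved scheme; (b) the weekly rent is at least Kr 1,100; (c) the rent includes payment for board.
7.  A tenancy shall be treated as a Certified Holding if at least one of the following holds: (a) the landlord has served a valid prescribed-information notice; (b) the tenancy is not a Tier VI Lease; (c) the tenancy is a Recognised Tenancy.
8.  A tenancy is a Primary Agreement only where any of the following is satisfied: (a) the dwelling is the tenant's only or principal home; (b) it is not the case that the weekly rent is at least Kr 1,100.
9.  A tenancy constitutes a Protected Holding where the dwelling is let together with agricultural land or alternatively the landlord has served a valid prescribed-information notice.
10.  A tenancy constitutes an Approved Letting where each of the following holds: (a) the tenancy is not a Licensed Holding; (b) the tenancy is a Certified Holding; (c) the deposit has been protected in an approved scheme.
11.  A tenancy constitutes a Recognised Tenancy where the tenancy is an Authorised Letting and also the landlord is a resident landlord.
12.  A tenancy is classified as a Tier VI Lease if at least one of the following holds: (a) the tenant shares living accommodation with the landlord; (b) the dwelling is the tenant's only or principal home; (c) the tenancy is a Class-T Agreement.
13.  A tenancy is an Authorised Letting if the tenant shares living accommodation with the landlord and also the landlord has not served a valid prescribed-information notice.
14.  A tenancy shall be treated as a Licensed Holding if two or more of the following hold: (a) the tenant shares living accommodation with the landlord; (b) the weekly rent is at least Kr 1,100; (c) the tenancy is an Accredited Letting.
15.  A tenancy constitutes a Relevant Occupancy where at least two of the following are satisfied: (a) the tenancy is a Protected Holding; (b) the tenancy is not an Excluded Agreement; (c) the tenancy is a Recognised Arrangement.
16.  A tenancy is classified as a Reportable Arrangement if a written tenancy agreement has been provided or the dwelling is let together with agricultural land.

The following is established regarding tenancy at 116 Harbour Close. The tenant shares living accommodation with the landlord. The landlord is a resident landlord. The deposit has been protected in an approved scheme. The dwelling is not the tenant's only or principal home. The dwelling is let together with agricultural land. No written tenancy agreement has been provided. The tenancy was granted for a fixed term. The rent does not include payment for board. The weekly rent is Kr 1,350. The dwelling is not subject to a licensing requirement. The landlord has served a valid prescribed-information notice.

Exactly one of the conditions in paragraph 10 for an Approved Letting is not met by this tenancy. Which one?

Licensed Holding

Under paragraph 9: the dwelling is let together with agricultural land? yes; or the landlord has served a valid prescribed-information notice? yes. So the tenancy is a Protected Holding.
Under paragraph 1: the tenant shares living accommodation with the landlord? yes; and the dwelling is let together with agricultural land? yes; and the rent does not include payment for board? yes. So the tenancy is an Excluded Agreement.
Under paragraph 4: a written tenancy agreement has been provided? no; and the dwelling is let together with agricultural land? yes. So the tenancy is not a Recognised Arrangement.
Under paragraph 15: Protected Holding (paragraph 9)? yes; not an Excluded Agreement (paragraph 1)? no; Recognised Arrangement (paragraph 4)? no — 1 of 3 hold (need ≥2) → not satisfied.
Under paragraph 2: the landlord is a resident landlord? yes; no written tenancy agreement has been provided? yes; the dwelling is let together with agricultural land? yes — 3 of 3 hold (need ≥2) → satisfied.
Under paragraph 5: the dwelling is subject to a licensing requirement? no; Relevant Occupancy (paragraph 15)? no; Class-B Lease (paragraph 2)? yes — 1 of 3 hold (need ≥2) → not satisfied.
Under paragraph 14: the tenant shares living accommodation with the landlord? yes; weekly rent: Kr 1,350 ≥ Kr 1,100? yes; Accredited Letting (paragraph 5)? no — 2 of 3 hold (need ≥2) → satisfied.
Under paragraph 6: the deposit has been protected in an approved scheme? yes; and weekly rent: Kr 1,350 ≥ Kr 1,100? yes; and the rent includes payment for board? no. So the tenancy is not a Class-T Agreement.
Under paragraph 12: the tenant shares living accommodation with the landlord? yes; or the dwelling is the tenant's only or principal home? no; or Class-T Agreement (paragraph 6)? no. So the tenancy is a Tier VI Lease.
Under paragraph 13: the tenant shares living accommodation with the landlord? yes; and the landlord has not served a valid prescribed-information notice? no. So the tenancy is not an Authorised Letting.
Under paragraph 11: Authorised Letting (paragraph 13)? no; and the landlord is a resident landlord? yes. So the tenancy is not a Recognised Tenancy.
Under paragraph 7: the landlord has served a valid prescribed-information notice? yes; or not a Tier VI Lease (paragraph 12)? no; or Recognised Tenancy (paragraph 11)? no. So the tenancy is a Certified Holding.
Under paragraph 10: not a Licensed Holding (paragraph 14)? no; and Certified Holding (paragraph 7)? yes; and the deposit has been protected in an approved scheme? yes. So the tenancy is not an Approved Letting.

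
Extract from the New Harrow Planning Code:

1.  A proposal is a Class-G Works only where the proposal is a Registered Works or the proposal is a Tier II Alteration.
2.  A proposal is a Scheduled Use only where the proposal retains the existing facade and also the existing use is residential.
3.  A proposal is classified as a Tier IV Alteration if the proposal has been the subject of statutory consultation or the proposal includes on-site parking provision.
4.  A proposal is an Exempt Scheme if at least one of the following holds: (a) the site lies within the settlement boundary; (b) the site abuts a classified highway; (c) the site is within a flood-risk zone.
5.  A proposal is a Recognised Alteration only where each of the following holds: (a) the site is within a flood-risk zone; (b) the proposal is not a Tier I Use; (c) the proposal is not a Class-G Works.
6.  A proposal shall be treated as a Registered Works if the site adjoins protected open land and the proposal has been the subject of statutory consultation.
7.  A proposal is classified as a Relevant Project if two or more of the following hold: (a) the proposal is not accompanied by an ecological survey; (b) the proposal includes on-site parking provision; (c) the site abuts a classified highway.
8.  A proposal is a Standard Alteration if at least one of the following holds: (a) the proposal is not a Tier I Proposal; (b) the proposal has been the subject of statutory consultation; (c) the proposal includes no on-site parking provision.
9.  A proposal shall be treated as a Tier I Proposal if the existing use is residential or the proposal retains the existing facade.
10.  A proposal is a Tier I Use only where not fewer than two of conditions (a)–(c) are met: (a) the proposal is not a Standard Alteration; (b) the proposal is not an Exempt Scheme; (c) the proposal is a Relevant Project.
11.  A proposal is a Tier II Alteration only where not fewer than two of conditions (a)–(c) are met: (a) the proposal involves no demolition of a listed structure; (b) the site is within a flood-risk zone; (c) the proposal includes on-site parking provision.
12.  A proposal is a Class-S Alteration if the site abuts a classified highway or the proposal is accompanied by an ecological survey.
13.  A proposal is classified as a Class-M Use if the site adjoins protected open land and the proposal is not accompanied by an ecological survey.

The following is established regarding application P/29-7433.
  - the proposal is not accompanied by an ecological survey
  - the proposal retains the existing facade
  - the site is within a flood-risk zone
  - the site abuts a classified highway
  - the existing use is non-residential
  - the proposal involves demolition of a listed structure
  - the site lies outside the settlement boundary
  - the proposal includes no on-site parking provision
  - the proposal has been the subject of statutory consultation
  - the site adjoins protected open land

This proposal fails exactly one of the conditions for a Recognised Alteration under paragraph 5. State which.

Class-G Works

paragraph 9 — Tier I Proposal: [the existing use is residential? no] OR [the proposal retains the existing facade? yes] → satisfied.
paragraph 8 — Standard Alteration: [not a Tier I Proposal (paragraph 9)? no] OR [the proposal has been the subject of statutory consultation? yes] OR [the proposal includes no on-site parking provision? yes] → satisfied.
paragraph 4 — Exempt Scheme: [the site lies within the settlement boundary? no] OR [the site abuts a classified highway? yes] OR [the site is within a flood-risk zone? yes] → satisfied.
paragraph 7 — Relevant Project: the proposal is not accompanied by an ecological survey? yes; the proposal includes on-site parking provision? no; the site abuts a classified highway? yes — 2 of 3 hold (need ≥2) → satisfied.
paragraph 10 — Tier I Use: not a Standard Alteration (paragraph 8)? no; not an Exempt Scheme (paragraph 4)? no; Relevant Project (paragraph 7)? yes — 1 of 3 hold (need ≥2) → not satisfied.
paragraph 6 — Registered Works: [the site adjoins protected open land? yes] AND [the proposal has been the subject of statutory consultation? yes] → satisfied.
paragraph 11 — Tier II Alteration: the proposal involves no demolition of a listed structure? no; the site is within a flood-risk zone? yes; the proposal includes on-site parking provision? no — 1 of 3 hold (need ≥2) → not satisfied.
paragraph 1 — Class-G Works: [Registered Works (paragraph 6)? yes] OR [Tier II Alteration (paragraph 11)? no] → satisfied.
paragraph 5 — Recognised Alteration: [the site is within a flood-risk zone? yes] AND [not a Tier I Use (paragraph 10)? yes] AND [not a Class-G Works (paragraph 1)? no] → not satisfied.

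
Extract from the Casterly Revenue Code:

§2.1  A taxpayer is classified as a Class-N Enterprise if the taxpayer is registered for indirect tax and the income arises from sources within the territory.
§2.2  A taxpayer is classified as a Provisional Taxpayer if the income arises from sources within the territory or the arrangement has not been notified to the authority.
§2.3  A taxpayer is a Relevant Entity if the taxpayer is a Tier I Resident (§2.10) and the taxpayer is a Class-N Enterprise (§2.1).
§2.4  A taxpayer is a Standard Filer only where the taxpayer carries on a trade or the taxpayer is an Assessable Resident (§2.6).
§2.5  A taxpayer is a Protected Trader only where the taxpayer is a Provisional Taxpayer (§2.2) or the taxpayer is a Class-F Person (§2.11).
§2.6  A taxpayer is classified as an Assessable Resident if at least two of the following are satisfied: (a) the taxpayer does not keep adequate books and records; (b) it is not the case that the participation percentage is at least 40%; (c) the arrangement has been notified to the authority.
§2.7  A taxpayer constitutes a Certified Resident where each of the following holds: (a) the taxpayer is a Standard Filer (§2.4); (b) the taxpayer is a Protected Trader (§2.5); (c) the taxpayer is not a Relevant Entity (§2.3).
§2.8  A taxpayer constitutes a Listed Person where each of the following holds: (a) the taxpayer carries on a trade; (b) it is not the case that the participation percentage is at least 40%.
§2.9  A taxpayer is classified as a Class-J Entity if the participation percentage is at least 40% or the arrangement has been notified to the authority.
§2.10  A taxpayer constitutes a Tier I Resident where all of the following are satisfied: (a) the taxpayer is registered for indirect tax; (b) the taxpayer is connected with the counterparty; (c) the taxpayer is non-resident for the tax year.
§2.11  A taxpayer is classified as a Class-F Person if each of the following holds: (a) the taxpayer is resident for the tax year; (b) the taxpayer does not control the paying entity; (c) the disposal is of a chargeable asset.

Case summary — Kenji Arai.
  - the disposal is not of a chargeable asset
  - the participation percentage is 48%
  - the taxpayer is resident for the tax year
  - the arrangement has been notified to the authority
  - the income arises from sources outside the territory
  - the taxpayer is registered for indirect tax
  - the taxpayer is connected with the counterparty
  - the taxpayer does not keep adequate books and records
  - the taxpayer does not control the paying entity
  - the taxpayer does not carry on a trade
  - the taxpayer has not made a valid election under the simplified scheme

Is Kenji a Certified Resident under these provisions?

No

§2.6 — Assessable Resident: the taxpayer does not keep adequate books and records? yes; participation percentage: 48% ≥ 40%? yes, so negated condition no; the arrangement has been notified to the authority? yes — 2 of 3 hold (need ≥2) → satisfied.
§2.4 — Standard Filer: [the taxpayer carries on a trade? no] OR [Assessable Resident (§2.6)? yes] → satisfied.
§2.2 — Provisional Taxpayer: [the income arises from sources within the territory? no] OR [the arrangement has not been notified to the authority? no] → not satisfied.
§2.11 — Class-F Person: [the taxpayer is resident for the tax year? yes] AND [the taxpayer does not control the paying entity? yes] AND [the disposal is of a chargeable asset? no] → not satisfied.
§2.5 — Protected Trader: [Provisional Taxpayer (§2.2)? no] OR [Class-F Person (§2.11)? no] → not satisfied.
§2.10 — Tier I Resident: [the taxpayer is registered for indirect tax? yes] AND [the taxpayer is connected with the counterparty? yes] AND [the taxpayer is non-resident for the tax year? no] → not satisfied.
§2.1 — Class-N Enterprise: [the taxpayer is registered for indirect tax? yes] AND [the income arises from sources within the territory? no] → not satisfied.
§2.3 — Relevant Entity: [Tier I Resident (§2.10)? no] AND [Class-N Enterprise (§2.1)? no] → not satisfied.
§2.7 — Certified Resident: [Standard Filer (§2.4)? yes] AND [Protected Trader (§2.5)? no] AND [not a Relevant Entity (§2.3)? yes] → not satisfied.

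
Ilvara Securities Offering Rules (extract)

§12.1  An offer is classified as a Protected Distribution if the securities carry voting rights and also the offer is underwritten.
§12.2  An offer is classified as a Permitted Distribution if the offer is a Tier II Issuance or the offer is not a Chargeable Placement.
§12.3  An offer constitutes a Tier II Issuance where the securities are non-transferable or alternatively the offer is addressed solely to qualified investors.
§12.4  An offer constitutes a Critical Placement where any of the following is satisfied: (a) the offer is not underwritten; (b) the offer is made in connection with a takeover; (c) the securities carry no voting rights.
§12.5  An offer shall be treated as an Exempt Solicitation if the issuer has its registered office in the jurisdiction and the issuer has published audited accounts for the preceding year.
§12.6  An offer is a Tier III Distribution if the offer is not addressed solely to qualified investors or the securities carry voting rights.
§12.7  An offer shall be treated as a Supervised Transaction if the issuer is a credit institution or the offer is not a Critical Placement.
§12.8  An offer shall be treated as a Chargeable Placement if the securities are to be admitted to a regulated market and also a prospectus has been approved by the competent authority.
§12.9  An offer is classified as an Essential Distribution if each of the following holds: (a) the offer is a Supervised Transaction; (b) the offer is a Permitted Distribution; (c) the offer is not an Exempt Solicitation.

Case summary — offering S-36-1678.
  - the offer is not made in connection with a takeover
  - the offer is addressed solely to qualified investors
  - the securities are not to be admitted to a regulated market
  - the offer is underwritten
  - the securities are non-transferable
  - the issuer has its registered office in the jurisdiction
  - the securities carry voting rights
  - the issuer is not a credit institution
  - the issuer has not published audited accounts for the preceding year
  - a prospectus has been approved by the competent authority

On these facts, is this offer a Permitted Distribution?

Yes

§12.3 — Tier II Issuance: [the securities are non-transferable? yes] OR [the offer is addressed solely to qualified investors? yes] → satisfied.
§12.8 — Chargeable Placement: [the securities are to be admitted to a regulated market? no] AND [a prospectus has been approved by the competent authority? yes] → not satisfied.
§12.2 — Permitted Distribution: [Tier II Issuance (§12.3)? yes] OR [not a Chargeable Placement (§12.8)? yes] → satisfied.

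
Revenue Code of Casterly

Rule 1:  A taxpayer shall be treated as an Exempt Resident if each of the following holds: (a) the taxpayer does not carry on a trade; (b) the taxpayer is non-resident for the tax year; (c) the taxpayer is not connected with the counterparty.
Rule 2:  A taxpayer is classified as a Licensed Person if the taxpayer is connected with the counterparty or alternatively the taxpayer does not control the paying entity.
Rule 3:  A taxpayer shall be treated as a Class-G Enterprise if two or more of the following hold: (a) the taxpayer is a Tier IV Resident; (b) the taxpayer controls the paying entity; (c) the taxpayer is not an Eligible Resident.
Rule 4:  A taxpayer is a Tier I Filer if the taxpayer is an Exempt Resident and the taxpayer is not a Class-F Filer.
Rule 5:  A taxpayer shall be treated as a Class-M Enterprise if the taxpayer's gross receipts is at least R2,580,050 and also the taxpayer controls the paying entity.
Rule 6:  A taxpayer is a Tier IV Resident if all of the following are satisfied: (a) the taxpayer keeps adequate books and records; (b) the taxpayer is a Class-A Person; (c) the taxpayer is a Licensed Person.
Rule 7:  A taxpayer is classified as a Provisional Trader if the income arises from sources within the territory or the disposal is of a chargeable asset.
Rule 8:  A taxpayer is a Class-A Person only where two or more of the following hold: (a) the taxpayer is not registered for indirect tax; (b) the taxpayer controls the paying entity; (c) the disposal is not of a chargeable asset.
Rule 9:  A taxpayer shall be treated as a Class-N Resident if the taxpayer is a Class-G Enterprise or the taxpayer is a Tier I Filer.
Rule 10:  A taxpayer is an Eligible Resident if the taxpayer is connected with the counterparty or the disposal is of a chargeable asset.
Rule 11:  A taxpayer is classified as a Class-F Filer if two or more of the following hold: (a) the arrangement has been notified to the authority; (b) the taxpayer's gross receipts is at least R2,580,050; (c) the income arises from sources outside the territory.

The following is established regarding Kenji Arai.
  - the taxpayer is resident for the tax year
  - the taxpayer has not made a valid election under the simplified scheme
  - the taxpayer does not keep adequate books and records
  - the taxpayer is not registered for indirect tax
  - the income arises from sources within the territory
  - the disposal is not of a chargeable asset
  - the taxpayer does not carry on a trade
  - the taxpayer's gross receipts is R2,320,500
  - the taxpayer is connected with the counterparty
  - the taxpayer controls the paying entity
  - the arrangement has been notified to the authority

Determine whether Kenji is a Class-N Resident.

No

rule 8 — Class-A Person: the taxpayer is not registered for indirect tax? yes; the taxpayer controls the paying entity? yes; the disposal is not of a chargeable asset? yes — 3 of 3 hold (need ≥2) → satisfied.
rule 2 — Licensed Person: [the taxpayer is connected with the counterparty? yes] OR [the taxpayer does not control the paying entity? no] → satisfied.
rule 6 — Tier IV Resident: [the taxpayer keeps adequate books and records? no] AND [Class-A Person (rule 8)? yes] AND [Licensed Person (rule 2)? yes] → not satisfied.
rule 10 — Eligible Resident: [the taxpayer is connected with the counterparty? yes] OR [the disposal is of a chargeable asset? no] → satisfied.
rule 3 — Class-G Enterprise: Tier IV Resident (rule 6)? no; the taxpayer controls the paying entity? yes; not an Eligible Resident (rule 10)? no — 1 of 3 hold (need ≥2) → not satisfied.
rule 1 — Exempt Resident: [the taxpayer does not carry on a trade? yes] AND [the taxpayer is non-resident for the tax year? no] AND [the taxpayer is not connected with the counterparty? no] → not satisfied.
rule 11 — Class-F Filer: the arrangement has been notified to the authority? yes; taxpayer's gross receipts: R2,320,500 ≥ R2,580,050? no; the income arises from sources outside the territory? no — 1 of 3 hold (need ≥2) → not satisfied.
rule 4 — Tier I Filer: [Exempt Resident (rule 1)? no] AND [not a Class-F Filer (rule 11)? yes] → not satisfied.
rule 9 — Class-N Resident: [Class-G Enterprise (rule 3)? no] OR [Tier I Filer (rule 4)? no] → not satisfied.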